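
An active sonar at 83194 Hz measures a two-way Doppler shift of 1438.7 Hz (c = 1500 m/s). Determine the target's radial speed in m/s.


From fd = 2*f*v/c, v = c*fd/(2*f) = 1500 * 1438.7 / (2*83194) = 12.97

12.97 m/s


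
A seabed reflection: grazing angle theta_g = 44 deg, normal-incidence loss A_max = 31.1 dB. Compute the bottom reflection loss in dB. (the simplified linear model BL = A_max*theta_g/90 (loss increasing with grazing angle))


BL = A_max * theta_g / 90 = 31.1 * 44 / 90 = 15.2

15.2 dB


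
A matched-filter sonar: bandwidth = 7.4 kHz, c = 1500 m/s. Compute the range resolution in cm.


10.14 cm


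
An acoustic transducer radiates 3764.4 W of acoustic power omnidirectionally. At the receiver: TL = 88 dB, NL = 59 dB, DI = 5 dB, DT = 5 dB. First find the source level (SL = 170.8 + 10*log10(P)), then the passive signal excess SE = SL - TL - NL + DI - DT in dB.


Step 1: SL = 170.8 + 10*log10(3764.4) = 206.56 dB
Step 2: SE = SL - TL - NL + DI - DT = 206.56 - 88 - 59 + 5 - 5 = 59.56

59.56 dB


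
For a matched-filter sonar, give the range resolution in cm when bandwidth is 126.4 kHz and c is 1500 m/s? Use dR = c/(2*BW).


dR = c/(2*BW) = 1500 / (2 * 126.4e3) = 0.0059 m = 0.59 cm

0.59 cm


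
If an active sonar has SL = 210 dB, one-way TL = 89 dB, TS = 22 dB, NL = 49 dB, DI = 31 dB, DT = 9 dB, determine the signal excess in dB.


SE = SL - 2*TL + TS - NL + DI - DT = 210 - 2*89 + (22) - 49 + 31 - 9 = 27

27 dB


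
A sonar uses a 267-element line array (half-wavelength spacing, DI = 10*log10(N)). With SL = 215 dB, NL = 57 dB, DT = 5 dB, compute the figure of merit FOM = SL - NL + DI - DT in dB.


Step 1: DI = 10*log10(267) = 24.27 dB
Step 2: FOM = SL - NL + DI - DT = 215 - 57 + 24.27 - 5 = 177.27

177.27 dB


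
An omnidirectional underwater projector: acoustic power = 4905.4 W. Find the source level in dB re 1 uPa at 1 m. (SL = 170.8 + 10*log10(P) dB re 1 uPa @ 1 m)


SL = 170.8 + 10*log10(4905.4) = 170.8 + 36.91 = 207.71

207.71 dB


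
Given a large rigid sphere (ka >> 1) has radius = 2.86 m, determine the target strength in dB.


TS = 10*log10(2.86^2 / 4) = 10*log10(2.0449) = 3.11

3.11 dB


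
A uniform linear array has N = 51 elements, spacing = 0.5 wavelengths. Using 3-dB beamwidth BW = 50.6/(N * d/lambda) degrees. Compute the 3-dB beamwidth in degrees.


1.98 deg


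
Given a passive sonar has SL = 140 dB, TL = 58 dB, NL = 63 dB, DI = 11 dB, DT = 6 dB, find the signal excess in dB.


24 dB


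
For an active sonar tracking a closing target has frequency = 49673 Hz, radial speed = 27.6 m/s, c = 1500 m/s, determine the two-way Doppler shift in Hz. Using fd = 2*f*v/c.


fd = 2*f*v/c = 2 * 49673 * 27.6 / 1500 = 1827.97

1827.97 Hz


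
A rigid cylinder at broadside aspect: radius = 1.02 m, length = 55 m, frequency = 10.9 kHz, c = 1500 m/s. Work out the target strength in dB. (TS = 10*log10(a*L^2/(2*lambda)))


40.5 dB


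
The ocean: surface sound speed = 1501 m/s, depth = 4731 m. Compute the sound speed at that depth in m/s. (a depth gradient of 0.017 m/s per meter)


c = 1501 + 0.017 * 4731 = 1581.427

1581.427 m/s


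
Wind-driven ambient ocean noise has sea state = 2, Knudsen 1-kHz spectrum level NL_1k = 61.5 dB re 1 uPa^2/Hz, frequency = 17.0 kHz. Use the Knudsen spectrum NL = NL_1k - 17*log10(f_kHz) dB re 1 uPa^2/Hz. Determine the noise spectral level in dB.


NL = NL_1k - 17*log10(f_kHz) = 61.5 - 17*log10(17.0) = 61.5 - (20.92) = 40.58

40.58 dB


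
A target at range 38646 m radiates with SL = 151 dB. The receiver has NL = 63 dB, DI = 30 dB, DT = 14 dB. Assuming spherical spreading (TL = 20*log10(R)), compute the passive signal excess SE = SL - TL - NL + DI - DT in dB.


Step 1: TL = 20*log10(38646) = 91.74 dB
Step 2: SE = 151 - 91.74 - 63 + 30 - 14 = 12.26

12.26 dB


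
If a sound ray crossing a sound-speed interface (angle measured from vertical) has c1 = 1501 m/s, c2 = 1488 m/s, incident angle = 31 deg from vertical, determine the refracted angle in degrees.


sin(theta2) = (c2/c1)*sin(theta1) = (1488/1501)*sin(31 deg) = 0.51058
theta2 = arcsin(0.51058) = 30.7

30.7 deg


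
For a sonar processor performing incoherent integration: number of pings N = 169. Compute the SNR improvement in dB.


Gain = 5*log10(169) = 11.14

11.14 dB


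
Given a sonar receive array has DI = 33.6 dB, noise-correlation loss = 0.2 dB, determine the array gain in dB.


33.4 dB


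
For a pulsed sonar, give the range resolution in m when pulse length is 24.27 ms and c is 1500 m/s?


18.2025 m


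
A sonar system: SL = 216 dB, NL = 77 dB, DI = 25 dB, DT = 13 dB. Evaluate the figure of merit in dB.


151 dB


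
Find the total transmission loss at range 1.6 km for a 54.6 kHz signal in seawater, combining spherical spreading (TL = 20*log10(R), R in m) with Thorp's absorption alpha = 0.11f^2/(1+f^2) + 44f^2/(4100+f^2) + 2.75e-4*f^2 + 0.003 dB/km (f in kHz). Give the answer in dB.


Step 1 (Thorp): alpha = 0.11*2981.16/(1+2981.16) + 44*2981.16/(4100+2981.16) + 2.75e-4*2981.16 + 0.003 = 19.4567 dB/km
Step 2: TL_spread = 20*log10(1600) = 64.08 dB
Step 3: TL_abs = alpha*R = 19.4567 * 1.6 = 31.13 dB
Step 4: TL_total = 64.08 + 31.13 = 95.21

95.21 dB


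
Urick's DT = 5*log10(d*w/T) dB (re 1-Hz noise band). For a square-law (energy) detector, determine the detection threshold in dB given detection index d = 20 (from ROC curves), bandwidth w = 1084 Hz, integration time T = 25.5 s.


DT = 5*log10(d*w/T) = 5*log10(20 * 1084 / 25.5) = 5*log10(850.2) = 14.65

14.65 dB


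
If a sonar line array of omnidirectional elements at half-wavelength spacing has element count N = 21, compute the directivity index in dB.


DI = 10*log10(21) = 13.22

13.22 dB


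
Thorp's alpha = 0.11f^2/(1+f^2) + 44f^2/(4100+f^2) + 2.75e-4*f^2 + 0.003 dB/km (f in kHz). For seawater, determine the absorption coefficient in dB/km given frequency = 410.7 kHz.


f^2 = 168674.49
alpha = 0.11*168674.49/(1+168674.49) + 44*168674.49/(4100+168674.49) + 2.75e-4*168674.49 + 0.003 = 89.454

89.454 dB/km


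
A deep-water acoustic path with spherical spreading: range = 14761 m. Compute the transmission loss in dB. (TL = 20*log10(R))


83.38 dB


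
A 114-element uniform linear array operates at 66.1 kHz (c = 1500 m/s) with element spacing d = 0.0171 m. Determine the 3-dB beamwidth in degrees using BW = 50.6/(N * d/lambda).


0.59 deg


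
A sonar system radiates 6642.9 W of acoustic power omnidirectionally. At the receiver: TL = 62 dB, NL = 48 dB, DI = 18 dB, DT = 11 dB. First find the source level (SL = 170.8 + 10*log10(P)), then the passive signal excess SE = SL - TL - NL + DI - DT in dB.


Step 1: SL = 170.8 + 10*log10(6642.9) = 209.02 dB
Step 2: SE = SL - TL - NL + DI - DT = 209.02 - 62 - 48 + 18 - 11 = 106.02

106.02 dB


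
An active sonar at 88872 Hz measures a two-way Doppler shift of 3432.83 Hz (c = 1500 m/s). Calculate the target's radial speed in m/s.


28.97 m/s


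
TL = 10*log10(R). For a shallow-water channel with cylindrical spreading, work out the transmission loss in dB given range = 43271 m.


TL = 10*log10(43271) = 46.36

46.36 dB


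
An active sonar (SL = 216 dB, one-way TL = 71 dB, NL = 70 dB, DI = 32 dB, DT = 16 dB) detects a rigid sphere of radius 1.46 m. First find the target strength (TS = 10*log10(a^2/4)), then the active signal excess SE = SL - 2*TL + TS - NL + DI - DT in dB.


Step 1: TS = 10*log10(1.46^2/4) = -2.73 dB
Step 2: SE = SL - 2*TL + TS - NL + DI - DT = 216 - 2*71 + (-2.73) - 70 + 32 - 16 = 17.27

17.27 dB


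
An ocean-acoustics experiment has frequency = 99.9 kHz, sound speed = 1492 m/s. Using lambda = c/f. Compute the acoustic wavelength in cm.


1.49 cm


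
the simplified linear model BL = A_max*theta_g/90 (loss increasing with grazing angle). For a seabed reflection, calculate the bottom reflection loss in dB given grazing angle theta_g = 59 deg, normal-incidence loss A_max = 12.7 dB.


BL = A_max * theta_g / 90 = 12.7 * 59 / 90 = 8.33

8.33 dB


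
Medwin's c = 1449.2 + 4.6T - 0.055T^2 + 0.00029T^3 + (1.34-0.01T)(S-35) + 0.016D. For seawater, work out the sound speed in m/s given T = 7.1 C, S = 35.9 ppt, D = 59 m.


1481.28 m/s


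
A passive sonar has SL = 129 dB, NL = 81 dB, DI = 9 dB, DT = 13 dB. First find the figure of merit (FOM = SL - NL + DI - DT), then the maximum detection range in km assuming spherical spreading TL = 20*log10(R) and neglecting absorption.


Step 1: FOM = SL - NL + DI - DT = 129 - 81 + 9 - 13 = 44 dB
Step 2: at max range FOM = TL = 20*log10(R), so R = 10^(44/20) = 158.49 m = 0.16 km

0.16 km


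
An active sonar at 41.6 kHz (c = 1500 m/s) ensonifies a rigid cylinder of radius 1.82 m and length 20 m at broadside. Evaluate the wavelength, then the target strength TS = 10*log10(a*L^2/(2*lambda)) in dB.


Step 1: lambda = c/f = 1500/41600 = 0.03606 m
Step 2: TS = 10*log10(a*L^2/(2*lambda)) = 10*log10(1.82*20^2/(2*0.03606)) = 40.04

40.04 dB


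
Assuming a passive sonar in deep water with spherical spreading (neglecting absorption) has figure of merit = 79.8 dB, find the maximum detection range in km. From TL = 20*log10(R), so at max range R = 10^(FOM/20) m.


9.77 km


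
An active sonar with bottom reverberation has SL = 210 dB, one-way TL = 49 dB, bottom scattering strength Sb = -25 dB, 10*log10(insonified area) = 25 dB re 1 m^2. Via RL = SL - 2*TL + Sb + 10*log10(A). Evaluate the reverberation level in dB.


RL = SL - 2*TL + Sb + 10*log10(A) = 210 - 2*49 + (-25) + 25 = 112

112 dB


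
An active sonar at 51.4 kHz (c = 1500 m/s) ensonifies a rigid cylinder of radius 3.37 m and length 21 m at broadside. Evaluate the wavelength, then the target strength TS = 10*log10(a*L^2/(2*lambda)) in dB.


Step 1: lambda = c/f = 1500/51400 = 0.02918 m
Step 2: TS = 10*log10(a*L^2/(2*lambda)) = 10*log10(3.37*21^2/(2*0.02918)) = 44.06

44.06 dB


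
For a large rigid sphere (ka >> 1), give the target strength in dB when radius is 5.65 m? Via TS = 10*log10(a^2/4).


9.02 dB


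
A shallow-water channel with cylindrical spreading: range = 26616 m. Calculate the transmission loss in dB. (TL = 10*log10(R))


44.25 dB


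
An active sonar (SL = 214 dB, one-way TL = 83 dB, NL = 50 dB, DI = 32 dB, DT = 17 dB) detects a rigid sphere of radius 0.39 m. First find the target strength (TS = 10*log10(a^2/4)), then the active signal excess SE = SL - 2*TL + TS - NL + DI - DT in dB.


Step 1: TS = 10*log10(0.39^2/4) = -14.2 dB
Step 2: SE = SL - 2*TL + TS - NL + DI - DT = 214 - 2*83 + (-14.2) - 50 + 32 - 17 = -1.2

-1.2 dB


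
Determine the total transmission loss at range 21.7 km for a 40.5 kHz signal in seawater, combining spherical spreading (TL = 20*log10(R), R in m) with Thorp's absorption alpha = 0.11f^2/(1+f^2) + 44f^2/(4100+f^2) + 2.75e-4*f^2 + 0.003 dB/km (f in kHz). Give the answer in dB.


371.8 dB


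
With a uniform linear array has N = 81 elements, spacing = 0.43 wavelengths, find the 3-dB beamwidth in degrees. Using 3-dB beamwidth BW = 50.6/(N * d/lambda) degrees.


1.45 deg


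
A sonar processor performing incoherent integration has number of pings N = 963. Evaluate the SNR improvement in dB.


Gain = 5*log10(963) = 14.92

14.92 dB


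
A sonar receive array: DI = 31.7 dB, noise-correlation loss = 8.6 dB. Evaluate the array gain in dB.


23.1 dB


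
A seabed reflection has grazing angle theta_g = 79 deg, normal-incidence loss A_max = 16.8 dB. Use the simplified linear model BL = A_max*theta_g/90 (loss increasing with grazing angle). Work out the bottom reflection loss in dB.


14.75 dB


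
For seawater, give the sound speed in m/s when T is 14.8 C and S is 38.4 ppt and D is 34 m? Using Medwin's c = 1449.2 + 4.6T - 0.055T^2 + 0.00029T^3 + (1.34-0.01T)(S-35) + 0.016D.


c = 1449.2 + 4.6*14.8 - 0.055*14.8^2 + 0.00029*14.8^3 + (1.34 - 0.01*14.8)*(38.4 - 35) + 0.016*34 = 1510.77

1510.77 m/s


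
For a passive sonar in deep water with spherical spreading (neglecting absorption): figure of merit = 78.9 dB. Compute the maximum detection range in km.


At max range FOM = TL, so 20*log10(R) = 78.9
R = 10^(78.9/20) = 8810.49 m = 8.81 km

8.81 km


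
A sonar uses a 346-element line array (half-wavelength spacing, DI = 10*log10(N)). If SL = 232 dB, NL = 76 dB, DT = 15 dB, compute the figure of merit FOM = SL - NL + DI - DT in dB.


166.39 dB


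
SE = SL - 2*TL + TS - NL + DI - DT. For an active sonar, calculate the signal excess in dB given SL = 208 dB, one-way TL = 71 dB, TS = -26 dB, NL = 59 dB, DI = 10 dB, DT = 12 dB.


SE = SL - 2*TL + TS - NL + DI - DT = 208 - 2*71 + (-26) - 59 + 10 - 12 = -21

-21 dB


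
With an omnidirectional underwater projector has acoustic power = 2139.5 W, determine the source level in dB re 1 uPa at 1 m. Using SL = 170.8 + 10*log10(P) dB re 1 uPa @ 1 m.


SL = 170.8 + 10*log10(2139.5) = 170.8 + 33.3 = 204.1

204.1 dB


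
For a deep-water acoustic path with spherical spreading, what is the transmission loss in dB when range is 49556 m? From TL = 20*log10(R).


TL = 20*log10(49556) = 93.9

93.9 dB


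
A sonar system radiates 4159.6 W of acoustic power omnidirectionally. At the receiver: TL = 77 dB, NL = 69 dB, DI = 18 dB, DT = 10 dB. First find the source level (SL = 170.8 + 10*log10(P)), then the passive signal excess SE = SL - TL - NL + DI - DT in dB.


Step 1: SL = 170.8 + 10*log10(4159.6) = 206.99 dB
Step 2: SE = SL - TL - NL + DI - DT = 206.99 - 77 - 69 + 18 - 10 = 68.99

68.99 dB


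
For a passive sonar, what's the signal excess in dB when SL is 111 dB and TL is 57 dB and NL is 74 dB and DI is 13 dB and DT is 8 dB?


SE = SL - TL - NL + DI - DT = 111 - 57 - 74 + 13 - 8 = -15

-15 dB


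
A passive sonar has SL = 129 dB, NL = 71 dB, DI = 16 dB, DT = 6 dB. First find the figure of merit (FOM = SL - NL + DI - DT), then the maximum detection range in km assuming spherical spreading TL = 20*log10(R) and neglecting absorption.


Step 1: FOM = SL - NL + DI - DT = 129 - 71 + 16 - 6 = 68 dB
Step 2: at max range FOM = TL = 20*log10(R), so R = 10^(68/20) = 2511.89 m = 2.51 km

2.51 km


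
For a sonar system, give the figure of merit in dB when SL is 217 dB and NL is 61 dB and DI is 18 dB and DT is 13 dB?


FOM = SL - NL + DI - DT = 217 - 61 + 18 - 13 = 161

161 dB


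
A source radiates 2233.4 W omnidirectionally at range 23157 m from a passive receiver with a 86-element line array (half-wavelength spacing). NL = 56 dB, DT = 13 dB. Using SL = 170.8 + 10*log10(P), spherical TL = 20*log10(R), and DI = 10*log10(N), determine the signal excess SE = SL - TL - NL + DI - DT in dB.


Step 1: SL = 170.8 + 10*log10(2233.4) = 204.29 dB
Step 2: TL = 20*log10(23157) = 87.29 dB
Step 3: DI = 10*log10(86) = 19.34 dB
Step 4: SE = SL - TL - NL + DI - DT = 204.29 - 87.29 - 56 + 19.34 - 13 = 67.34

67.34 dB


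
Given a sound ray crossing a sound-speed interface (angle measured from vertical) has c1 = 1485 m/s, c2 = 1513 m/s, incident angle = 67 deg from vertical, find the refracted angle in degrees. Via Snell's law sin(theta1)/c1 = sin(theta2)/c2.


sin(theta2) = (c2/c1)*sin(theta1) = (1513/1485)*sin(67 deg) = 0.93786
theta2 = arcsin(0.93786) = 69.7

69.7 deg


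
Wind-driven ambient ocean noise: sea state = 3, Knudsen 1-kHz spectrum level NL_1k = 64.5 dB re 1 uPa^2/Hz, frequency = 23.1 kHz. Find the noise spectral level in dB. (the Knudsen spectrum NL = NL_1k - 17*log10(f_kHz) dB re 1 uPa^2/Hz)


NL = NL_1k - 17*log10(f_kHz) = 64.5 - 17*log10(23.1) = 64.5 - (23.18) = 41.32

41.32 dB


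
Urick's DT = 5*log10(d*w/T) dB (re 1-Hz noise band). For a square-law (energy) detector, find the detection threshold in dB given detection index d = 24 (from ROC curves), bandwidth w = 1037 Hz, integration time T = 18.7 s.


DT = 5*log10(d*w/T) = 5*log10(24 * 1037 / 18.7) = 5*log10(1330.91) = 15.62

15.62 dB


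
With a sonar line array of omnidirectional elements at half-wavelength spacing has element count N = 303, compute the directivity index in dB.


24.81 dB


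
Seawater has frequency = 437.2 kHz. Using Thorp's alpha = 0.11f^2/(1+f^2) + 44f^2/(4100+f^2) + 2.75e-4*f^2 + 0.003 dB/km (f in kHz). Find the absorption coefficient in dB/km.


f^2 = 191143.84
alpha = 0.11*191143.84/(1+191143.84) + 44*191143.84/(4100+191143.84) + 2.75e-4*191143.84 + 0.003 = 95.754

95.754 dB/km


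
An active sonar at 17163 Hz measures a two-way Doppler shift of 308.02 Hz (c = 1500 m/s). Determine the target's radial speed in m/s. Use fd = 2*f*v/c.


13.46 m/s


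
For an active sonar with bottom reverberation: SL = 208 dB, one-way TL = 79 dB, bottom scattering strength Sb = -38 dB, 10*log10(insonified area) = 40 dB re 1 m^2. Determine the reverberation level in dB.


RL = SL - 2*TL + Sb + 10*log10(A) = 208 - 2*79 + (-38) + 40 = 52

52 dB


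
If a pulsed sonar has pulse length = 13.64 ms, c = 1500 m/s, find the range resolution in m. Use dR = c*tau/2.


dR = c*tau/2 = 1500 * 13.64e-3 / 2 = 10.23

10.23 m


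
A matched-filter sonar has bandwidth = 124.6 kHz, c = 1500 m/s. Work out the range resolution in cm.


dR = c/(2*BW) = 1500 / (2 * 124.6e3) = 0.006 m = 0.6 cm

0.6 cm


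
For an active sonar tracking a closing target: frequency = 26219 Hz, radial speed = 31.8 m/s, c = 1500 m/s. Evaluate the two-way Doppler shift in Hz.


1111.69 Hz


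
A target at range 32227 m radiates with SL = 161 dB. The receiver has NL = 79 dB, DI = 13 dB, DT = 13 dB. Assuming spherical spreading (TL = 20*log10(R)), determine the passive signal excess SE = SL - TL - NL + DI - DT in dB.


-8.16 dB


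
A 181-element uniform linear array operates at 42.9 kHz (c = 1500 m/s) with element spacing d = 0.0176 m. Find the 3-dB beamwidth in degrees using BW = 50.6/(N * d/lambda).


Step 1: lambda = 1500/42900 = 0.03497 m
Step 2: d/lambda = 0.0176/0.03497 = 0.5033
Step 3: BW = 50.6/(N * d/lambda) = 50.6/(181 * 0.5033) = 0.56

0.56 deg


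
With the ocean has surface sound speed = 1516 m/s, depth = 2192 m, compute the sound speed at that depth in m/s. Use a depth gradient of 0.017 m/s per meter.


1553.264 m/s


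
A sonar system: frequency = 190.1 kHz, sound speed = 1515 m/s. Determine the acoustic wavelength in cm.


lambda = c/f = 1515 / 190100 = 0.008 m = 0.8 cm

0.8 cm


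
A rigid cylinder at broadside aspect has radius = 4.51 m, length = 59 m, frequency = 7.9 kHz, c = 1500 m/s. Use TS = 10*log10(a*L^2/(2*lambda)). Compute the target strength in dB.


lambda = 1500/7900 = 0.18987 m
TS = 10*log10(4.51*59^2/(2*0.18987)) = 46.16

46.16 dB


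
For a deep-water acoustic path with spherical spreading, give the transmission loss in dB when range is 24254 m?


TL = 20*log10(24254) = 87.7

87.7 dB


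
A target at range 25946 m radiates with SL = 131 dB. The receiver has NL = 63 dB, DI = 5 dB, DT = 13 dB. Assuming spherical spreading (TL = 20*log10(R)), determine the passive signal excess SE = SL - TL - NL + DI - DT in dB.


Step 1: TL = 20*log10(25946) = 88.28 dB
Step 2: SE = 131 - 88.28 - 63 + 5 - 13 = -28.28

-28.28 dB


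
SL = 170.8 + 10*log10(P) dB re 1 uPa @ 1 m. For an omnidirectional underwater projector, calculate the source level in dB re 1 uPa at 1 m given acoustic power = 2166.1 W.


204.16 dB


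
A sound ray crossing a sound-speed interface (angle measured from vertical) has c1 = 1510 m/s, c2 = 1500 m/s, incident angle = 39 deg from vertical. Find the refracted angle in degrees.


sin(theta2) = (c2/c1)*sin(theta1) = (1500/1510)*sin(39 deg) = 0.62515
theta2 = arcsin(0.62515) = 38.69

38.69 deg


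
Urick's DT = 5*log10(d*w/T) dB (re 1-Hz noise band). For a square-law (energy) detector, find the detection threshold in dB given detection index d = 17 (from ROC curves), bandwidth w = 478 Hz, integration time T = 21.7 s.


12.87 dB


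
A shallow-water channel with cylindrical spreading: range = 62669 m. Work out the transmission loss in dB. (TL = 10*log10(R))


TL = 10*log10(62669) = 47.97

47.97 dB


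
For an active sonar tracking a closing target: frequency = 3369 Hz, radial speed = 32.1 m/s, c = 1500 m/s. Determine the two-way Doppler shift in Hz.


fd = 2*f*v/c = 2 * 3369 * 32.1 / 1500 = 144.19

144.19 Hz


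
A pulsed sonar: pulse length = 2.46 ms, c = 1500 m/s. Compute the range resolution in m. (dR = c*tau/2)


dR = c*tau/2 = 1500 * 2.46e-3 / 2 = 1.845

1.845 m


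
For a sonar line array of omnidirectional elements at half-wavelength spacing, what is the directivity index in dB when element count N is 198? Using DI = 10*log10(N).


22.97 dB


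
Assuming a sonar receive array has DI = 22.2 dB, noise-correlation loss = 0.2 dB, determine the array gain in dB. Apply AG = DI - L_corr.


AG = DI - L_corr = 22.2 - 0.2 = 22.0

22.0 dB


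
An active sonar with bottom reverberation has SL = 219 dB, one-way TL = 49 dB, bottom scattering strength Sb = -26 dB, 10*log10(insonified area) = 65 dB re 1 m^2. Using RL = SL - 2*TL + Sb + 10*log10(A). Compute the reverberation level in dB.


RL = SL - 2*TL + Sb + 10*log10(A) = 219 - 2*49 + (-26) + 65 = 160

160 dB


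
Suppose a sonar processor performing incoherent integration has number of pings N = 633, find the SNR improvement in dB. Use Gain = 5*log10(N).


Gain = 5*log10(633) = 14.01

14.01 dB


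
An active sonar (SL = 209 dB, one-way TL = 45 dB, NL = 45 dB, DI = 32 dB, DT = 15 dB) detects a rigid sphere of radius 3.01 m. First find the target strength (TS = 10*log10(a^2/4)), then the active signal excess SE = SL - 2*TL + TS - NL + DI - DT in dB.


Step 1: TS = 10*log10(3.01^2/4) = 3.55 dB
Step 2: SE = SL - 2*TL + TS - NL + DI - DT = 209 - 2*45 + (3.55) - 45 + 32 - 15 = 94.55

94.55 dB


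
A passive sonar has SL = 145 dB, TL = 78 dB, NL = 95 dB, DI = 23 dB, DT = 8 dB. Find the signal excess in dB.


-13 dB


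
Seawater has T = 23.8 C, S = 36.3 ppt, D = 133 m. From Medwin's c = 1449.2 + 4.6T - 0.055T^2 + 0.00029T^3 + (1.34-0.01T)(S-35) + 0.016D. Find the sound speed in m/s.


1535.0 m/s


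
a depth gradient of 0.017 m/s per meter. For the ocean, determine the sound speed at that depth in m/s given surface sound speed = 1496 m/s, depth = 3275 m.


1551.675 m/s


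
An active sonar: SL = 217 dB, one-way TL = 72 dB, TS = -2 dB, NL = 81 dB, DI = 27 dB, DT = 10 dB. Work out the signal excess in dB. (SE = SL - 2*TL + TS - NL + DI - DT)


SE = SL - 2*TL + TS - NL + DI - DT = 217 - 2*72 + (-2) - 81 + 27 - 10 = 7

7 dB


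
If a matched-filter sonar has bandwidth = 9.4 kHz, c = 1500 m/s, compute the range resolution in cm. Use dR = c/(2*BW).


dR = c/(2*BW) = 1500 / (2 * 9.4e3) = 0.0798 m = 7.98 cm

7.98 cm


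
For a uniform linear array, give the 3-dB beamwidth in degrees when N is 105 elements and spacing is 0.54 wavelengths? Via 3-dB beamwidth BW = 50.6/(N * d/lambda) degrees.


BW = 50.6 / (105 * 0.54) = 50.6 / 56.7 = 0.89

0.89 deg


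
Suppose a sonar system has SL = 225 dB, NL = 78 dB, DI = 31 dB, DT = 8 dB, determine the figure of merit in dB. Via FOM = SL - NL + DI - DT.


FOM = SL - NL + DI - DT = 225 - 78 + 31 - 8 = 170

170 dB


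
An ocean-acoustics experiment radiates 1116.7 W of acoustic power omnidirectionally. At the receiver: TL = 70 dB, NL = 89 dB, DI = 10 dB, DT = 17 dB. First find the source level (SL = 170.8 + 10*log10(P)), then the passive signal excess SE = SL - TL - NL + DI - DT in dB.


Step 1: SL = 170.8 + 10*log10(1116.7) = 201.28 dB
Step 2: SE = SL - TL - NL + DI - DT = 201.28 - 70 - 89 + 10 - 17 = 35.28

35.28 dB


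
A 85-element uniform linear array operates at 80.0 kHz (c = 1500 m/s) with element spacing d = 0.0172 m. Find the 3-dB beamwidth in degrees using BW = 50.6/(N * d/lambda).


Step 1: lambda = 1500/80000 = 0.01875 m
Step 2: d/lambda = 0.0172/0.01875 = 0.9173
Step 3: BW = 50.6/(N * d/lambda) = 50.6/(85 * 0.9173) = 0.65

0.65 deg


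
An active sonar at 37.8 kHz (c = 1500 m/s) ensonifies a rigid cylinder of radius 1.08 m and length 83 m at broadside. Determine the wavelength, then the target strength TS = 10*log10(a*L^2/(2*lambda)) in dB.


Step 1: lambda = c/f = 1500/37800 = 0.03968 m
Step 2: TS = 10*log10(a*L^2/(2*lambda)) = 10*log10(1.08*83^2/(2*0.03968)) = 49.72

49.72 dB


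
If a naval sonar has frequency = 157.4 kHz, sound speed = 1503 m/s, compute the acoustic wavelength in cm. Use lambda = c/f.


lambda = c/f = 1503 / 157400 = 0.0095 m = 0.95 cm

0.95 cm


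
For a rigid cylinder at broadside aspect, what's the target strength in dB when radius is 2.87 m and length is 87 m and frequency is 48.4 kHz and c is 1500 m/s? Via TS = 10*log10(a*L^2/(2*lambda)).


lambda = 1500/48400 = 0.03099 m
TS = 10*log10(2.87*87^2/(2*0.03099)) = 55.45

55.45 dB


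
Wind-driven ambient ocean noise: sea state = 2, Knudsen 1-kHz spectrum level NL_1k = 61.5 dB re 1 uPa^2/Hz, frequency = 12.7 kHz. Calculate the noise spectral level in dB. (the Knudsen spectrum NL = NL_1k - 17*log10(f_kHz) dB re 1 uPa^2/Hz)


NL = NL_1k - 17*log10(f_kHz) = 61.5 - 17*log10(12.7) = 61.5 - (18.76) = 42.74

42.74 dB


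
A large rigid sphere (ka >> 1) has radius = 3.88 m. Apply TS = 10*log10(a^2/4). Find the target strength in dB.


5.76 dB


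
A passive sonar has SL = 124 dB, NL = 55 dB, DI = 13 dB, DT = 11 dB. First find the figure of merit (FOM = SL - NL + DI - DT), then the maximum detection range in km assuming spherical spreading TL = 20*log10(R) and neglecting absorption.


Step 1: FOM = SL - NL + DI - DT = 124 - 55 + 13 - 11 = 71 dB
Step 2: at max range FOM = TL = 20*log10(R), so R = 10^(71/20) = 3548.13 m = 3.55 km

3.55 km


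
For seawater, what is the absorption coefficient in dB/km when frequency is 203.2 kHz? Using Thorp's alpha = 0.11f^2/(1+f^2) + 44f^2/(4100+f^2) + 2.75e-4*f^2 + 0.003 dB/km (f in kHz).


f^2 = 41290.24
alpha = 0.11*41290.24/(1+41290.24) + 44*41290.24/(4100+41290.24) + 2.75e-4*41290.24 + 0.003 = 51.493

51.493 dB/km


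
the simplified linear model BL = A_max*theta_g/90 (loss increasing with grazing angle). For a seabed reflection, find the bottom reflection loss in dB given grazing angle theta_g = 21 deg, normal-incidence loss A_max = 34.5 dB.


BL = A_max * theta_g / 90 = 34.5 * 21 / 90 = 8.05

8.05 dB


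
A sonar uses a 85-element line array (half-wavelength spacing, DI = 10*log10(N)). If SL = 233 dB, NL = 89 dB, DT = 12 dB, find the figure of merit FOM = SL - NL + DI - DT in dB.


Step 1: DI = 10*log10(85) = 19.29 dB
Step 2: FOM = SL - NL + DI - DT = 233 - 89 + 19.29 - 12 = 151.29

151.29 dB


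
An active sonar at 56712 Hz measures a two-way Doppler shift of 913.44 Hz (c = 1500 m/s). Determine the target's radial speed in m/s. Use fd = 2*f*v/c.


From fd = 2*f*v/c, v = c*fd/(2*f) = 1500 * 913.44 / (2*56712) = 12.08

12.08 m/s


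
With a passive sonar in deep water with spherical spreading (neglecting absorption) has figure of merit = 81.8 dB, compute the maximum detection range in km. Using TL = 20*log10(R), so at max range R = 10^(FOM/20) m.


At max range FOM = TL, so 20*log10(R) = 81.8
R = 10^(81.8/20) = 12302.69 m = 12.3 km

12.3 km


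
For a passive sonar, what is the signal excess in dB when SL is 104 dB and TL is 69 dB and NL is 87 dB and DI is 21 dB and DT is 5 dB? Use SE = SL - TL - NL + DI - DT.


-36 dB


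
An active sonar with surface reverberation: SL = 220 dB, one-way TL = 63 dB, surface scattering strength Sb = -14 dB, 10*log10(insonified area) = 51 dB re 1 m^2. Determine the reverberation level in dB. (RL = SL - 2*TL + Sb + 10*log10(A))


131 dB


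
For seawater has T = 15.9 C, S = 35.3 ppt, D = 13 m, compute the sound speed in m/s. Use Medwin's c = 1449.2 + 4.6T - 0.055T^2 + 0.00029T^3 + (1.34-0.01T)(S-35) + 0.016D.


c = 1449.2 + 4.6*15.9 - 0.055*15.9^2 + 0.00029*15.9^3 + (1.34 - 0.01*15.9)*(35.3 - 35) + 0.016*13 = 1510.16

1510.16 m/s


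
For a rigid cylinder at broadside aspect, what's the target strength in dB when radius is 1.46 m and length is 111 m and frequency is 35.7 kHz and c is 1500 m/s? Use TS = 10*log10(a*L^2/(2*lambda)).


lambda = 1500/35700 = 0.04202 m
TS = 10*log10(1.46*111^2/(2*0.04202)) = 53.31

53.31 dB


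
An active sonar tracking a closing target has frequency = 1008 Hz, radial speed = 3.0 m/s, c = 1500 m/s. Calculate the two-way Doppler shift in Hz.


4.03 Hz


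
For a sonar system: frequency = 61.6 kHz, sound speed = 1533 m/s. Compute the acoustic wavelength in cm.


2.49 cm


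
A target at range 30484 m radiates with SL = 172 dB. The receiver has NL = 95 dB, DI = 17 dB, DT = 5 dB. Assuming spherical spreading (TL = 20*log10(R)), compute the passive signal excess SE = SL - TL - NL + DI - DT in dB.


Step 1: TL = 20*log10(30484) = 89.68 dB
Step 2: SE = 172 - 89.68 - 95 + 17 - 5 = -0.68

-0.68 dB


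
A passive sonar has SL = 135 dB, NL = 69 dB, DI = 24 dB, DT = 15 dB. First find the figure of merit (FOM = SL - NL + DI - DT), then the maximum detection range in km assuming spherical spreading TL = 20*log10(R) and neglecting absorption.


Step 1: FOM = SL - NL + DI - DT = 135 - 69 + 24 - 15 = 75 dB
Step 2: at max range FOM = TL = 20*log10(R), so R = 10^(75/20) = 5623.41 m = 5.62 km

5.62 km


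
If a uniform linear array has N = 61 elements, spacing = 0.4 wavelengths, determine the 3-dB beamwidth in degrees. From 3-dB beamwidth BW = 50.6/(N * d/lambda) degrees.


BW = 50.6 / (61 * 0.4) = 50.6 / 24.4 = 2.07

2.07 deg


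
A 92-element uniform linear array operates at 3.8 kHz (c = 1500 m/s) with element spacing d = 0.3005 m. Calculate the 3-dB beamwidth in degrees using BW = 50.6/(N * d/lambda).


0.72 deg


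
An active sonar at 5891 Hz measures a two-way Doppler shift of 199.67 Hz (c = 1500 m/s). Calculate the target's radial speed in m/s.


25.42 m/s


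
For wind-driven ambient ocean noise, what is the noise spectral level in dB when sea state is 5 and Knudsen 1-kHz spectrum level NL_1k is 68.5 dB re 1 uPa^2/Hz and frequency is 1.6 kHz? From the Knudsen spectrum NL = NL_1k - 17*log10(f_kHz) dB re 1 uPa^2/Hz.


NL = NL_1k - 17*log10(f_kHz) = 68.5 - 17*log10(1.6) = 68.5 - (3.47) = 65.03

65.03 dB


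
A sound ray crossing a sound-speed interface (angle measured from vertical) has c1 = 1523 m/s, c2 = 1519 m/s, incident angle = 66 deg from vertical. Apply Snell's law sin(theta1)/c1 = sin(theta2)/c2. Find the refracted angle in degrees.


65.66 deg


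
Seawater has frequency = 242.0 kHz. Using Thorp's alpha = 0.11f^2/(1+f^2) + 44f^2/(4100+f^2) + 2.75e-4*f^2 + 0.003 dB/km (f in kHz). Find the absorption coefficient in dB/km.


f^2 = 58564.0
alpha = 0.11*58564.0/(1+58564.0) + 44*58564.0/(4100+58564.0) + 2.75e-4*58564.0 + 0.003 = 57.339

57.339 dB/km


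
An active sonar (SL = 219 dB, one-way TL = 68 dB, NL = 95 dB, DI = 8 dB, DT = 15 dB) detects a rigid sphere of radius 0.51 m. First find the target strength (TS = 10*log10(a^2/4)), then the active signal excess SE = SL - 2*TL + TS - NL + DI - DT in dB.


Step 1: TS = 10*log10(0.51^2/4) = -11.87 dB
Step 2: SE = SL - 2*TL + TS - NL + DI - DT = 219 - 2*68 + (-11.87) - 95 + 8 - 15 = -30.87

-30.87 dB


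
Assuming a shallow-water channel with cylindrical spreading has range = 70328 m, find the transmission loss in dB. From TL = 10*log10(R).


TL = 10*log10(70328) = 48.47

48.47 dB


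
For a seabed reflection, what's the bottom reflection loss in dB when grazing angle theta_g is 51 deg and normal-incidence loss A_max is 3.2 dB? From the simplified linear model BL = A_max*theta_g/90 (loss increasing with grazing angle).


1.81 dB


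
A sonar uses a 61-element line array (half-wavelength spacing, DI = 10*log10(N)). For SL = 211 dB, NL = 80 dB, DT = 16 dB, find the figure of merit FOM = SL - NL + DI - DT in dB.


132.85 dB


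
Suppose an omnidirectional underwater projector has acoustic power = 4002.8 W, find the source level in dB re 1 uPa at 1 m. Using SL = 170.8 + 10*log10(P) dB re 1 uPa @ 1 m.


SL = 170.8 + 10*log10(4002.8) = 170.8 + 36.02 = 206.82

206.82 dB


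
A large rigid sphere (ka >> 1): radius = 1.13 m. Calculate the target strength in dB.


TS = 10*log10(1.13^2 / 4) = 10*log10(0.319225) = -4.96

-4.96 dB


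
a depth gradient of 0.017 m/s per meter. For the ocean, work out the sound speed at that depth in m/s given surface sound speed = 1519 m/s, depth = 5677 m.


c = 1519 + 0.017 * 5677 = 1615.509

1615.509 m/s


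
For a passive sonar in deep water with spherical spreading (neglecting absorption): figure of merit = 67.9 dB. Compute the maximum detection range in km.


At max range FOM = TL, so 20*log10(R) = 67.9
R = 10^(67.9/20) = 2483.13 m = 2.48 km

2.48 km


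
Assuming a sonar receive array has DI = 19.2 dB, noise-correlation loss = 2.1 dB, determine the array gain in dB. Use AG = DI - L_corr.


AG = DI - L_corr = 19.2 - 2.1 = 17.1

17.1 dB


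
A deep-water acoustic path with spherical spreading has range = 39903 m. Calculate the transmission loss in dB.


TL = 20*log10(39903) = 92.02

92.02 dB


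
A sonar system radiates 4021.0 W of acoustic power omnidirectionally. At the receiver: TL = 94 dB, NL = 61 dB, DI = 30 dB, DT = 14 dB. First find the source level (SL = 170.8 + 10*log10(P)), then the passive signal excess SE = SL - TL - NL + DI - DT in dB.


Step 1: SL = 170.8 + 10*log10(4021.0) = 206.84 dB
Step 2: SE = SL - TL - NL + DI - DT = 206.84 - 94 - 61 + 30 - 14 = 67.84

67.84 dB


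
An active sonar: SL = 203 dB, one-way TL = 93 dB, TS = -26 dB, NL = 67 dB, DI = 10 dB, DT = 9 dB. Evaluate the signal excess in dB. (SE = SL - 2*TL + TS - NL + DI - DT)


-75 dB


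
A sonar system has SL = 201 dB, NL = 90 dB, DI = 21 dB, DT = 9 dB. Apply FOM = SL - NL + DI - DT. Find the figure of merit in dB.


FOM = SL - NL + DI - DT = 201 - 90 + 21 - 9 = 123

123 dB


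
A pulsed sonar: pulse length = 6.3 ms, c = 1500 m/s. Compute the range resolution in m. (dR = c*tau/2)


dR = c*tau/2 = 1500 * 6.3e-3 / 2 = 4.725

4.725 m


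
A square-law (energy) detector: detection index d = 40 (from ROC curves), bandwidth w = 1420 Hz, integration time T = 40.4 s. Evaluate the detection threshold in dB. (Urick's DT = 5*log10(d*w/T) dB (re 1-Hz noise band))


DT = 5*log10(d*w/T) = 5*log10(40 * 1420 / 40.4) = 5*log10(1405.94) = 15.74

15.74 dB


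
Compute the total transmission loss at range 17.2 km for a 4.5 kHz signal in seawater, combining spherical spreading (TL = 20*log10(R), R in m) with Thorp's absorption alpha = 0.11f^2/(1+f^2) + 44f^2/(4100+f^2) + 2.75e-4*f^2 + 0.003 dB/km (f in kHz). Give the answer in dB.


90.38 dB


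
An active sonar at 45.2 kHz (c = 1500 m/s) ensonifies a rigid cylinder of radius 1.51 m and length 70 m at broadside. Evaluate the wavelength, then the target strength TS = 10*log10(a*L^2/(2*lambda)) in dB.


Step 1: lambda = c/f = 1500/45200 = 0.03319 m
Step 2: TS = 10*log10(a*L^2/(2*lambda)) = 10*log10(1.51*70^2/(2*0.03319)) = 50.47

50.47 dB


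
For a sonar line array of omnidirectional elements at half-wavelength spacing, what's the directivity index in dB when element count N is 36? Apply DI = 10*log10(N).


15.56 dB


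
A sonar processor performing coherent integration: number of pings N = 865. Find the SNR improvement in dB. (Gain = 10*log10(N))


Gain = 10*log10(865) = 29.37

29.37 dB


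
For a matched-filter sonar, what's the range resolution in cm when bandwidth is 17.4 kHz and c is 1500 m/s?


dR = c/(2*BW) = 1500 / (2 * 17.4e3) = 0.0431 m = 4.31 cm

4.31 cm


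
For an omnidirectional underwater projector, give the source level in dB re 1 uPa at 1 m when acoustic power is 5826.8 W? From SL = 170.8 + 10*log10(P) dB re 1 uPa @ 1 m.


SL = 170.8 + 10*log10(5826.8) = 170.8 + 37.65 = 208.45

208.45 dB


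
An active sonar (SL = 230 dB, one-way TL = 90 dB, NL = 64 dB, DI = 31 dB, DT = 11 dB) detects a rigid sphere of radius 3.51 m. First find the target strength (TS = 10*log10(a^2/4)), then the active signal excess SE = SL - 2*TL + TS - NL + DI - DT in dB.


Step 1: TS = 10*log10(3.51^2/4) = 4.89 dB
Step 2: SE = SL - 2*TL + TS - NL + DI - DT = 230 - 2*90 + (4.89) - 64 + 31 - 11 = 10.89

10.89 dB


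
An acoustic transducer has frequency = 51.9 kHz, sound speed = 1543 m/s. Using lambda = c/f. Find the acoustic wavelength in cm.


2.97 cm


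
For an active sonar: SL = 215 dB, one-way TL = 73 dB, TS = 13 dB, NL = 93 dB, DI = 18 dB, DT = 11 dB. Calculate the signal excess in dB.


-4 dB


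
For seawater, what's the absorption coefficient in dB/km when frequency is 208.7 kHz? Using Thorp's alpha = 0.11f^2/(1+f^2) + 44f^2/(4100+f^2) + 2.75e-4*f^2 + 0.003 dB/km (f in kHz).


f^2 = 43555.69
alpha = 0.11*43555.69/(1+43555.69) + 44*43555.69/(4100+43555.69) + 2.75e-4*43555.69 + 0.003 = 52.305

52.305 dB/km


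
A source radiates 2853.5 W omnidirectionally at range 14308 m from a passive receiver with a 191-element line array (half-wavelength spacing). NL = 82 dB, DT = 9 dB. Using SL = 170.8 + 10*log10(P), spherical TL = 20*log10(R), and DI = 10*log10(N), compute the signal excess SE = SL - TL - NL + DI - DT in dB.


Step 1: SL = 170.8 + 10*log10(2853.5) = 205.35 dB
Step 2: TL = 20*log10(14308) = 83.11 dB
Step 3: DI = 10*log10(191) = 22.81 dB
Step 4: SE = SL - TL - NL + DI - DT = 205.35 - 83.11 - 82 + 22.81 - 9 = 54.05

54.05 dB


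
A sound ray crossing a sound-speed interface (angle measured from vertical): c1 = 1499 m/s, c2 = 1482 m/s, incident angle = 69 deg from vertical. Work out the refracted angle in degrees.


67.37 deg


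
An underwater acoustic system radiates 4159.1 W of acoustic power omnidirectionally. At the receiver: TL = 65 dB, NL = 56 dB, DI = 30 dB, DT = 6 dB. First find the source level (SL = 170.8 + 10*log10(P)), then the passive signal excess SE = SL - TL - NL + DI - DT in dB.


Step 1: SL = 170.8 + 10*log10(4159.1) = 206.99 dB
Step 2: SE = SL - TL - NL + DI - DT = 206.99 - 65 - 56 + 30 - 6 = 109.99

109.99 dB


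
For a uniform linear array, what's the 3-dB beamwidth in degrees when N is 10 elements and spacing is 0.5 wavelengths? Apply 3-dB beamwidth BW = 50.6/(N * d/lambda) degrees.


BW = 50.6 / (10 * 0.5) = 50.6 / 5.0 = 10.12

10.12 deg


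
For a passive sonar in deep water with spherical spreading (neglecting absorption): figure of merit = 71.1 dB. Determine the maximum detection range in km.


At max range FOM = TL, so 20*log10(R) = 71.1
R = 10^(71.1/20) = 3589.22 m = 3.59 km

3.59 km


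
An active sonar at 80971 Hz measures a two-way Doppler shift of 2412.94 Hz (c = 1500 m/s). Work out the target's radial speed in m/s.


From fd = 2*f*v/c, v = c*fd/(2*f) = 1500 * 2412.94 / (2*80971) = 22.35

22.35 m/s


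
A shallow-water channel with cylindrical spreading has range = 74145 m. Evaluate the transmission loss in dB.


TL = 10*log10(74145) = 48.7

48.7 dB


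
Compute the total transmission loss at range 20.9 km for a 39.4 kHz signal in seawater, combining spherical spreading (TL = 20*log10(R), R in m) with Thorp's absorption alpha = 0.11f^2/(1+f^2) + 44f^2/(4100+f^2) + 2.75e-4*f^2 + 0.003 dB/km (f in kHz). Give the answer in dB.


Step 1 (Thorp): alpha = 0.11*1552.36/(1+1552.36) + 44*1552.36/(4100+1552.36) + 2.75e-4*1552.36 + 0.003 = 12.624 dB/km
Step 2: TL_spread = 20*log10(20900) = 86.4 dB
Step 3: TL_abs = alpha*R = 12.624 * 20.9 = 263.84 dB
Step 4: TL_total = 86.4 + 263.84 = 350.24

350.24 dB


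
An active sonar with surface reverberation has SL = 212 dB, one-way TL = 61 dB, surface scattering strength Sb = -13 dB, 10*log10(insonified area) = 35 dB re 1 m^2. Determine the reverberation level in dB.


RL = SL - 2*TL + Sb + 10*log10(A) = 212 - 2*61 + (-13) + 35 = 112

112 dB


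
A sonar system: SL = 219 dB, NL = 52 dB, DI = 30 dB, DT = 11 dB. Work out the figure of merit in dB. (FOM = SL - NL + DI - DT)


186 dB
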